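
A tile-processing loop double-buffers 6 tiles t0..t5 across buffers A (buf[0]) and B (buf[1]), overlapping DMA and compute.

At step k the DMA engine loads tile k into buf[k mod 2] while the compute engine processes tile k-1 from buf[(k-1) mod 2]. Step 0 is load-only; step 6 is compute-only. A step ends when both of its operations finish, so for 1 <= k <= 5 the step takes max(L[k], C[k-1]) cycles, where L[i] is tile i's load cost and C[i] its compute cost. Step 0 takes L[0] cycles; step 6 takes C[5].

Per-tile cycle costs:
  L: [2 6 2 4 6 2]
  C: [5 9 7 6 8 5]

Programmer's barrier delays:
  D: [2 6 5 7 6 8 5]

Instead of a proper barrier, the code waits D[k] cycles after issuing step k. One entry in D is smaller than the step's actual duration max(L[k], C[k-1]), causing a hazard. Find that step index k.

step 0: need L[0]=2 = 2; D[0]=2 ok
step 1: need max(L[1]=6,C[0]=5) = 6; D[1]=6 ok
step 2: need max(L[2]=2,C[1]=9) = 9; D[2]=5 SHORT
step 3: need max(L[3]=4,C[2]=7) = 7; D[3]=7 ok
step 4: need max(L[4]=6,C[3]=6) = 6; D[4]=6 ok
step 5: need max(L[5]=2,C[4]=8) = 8; D[5]=8 ok
step 6: need C[5]=5 = 5; D[6]=5 ok

hazard at step 2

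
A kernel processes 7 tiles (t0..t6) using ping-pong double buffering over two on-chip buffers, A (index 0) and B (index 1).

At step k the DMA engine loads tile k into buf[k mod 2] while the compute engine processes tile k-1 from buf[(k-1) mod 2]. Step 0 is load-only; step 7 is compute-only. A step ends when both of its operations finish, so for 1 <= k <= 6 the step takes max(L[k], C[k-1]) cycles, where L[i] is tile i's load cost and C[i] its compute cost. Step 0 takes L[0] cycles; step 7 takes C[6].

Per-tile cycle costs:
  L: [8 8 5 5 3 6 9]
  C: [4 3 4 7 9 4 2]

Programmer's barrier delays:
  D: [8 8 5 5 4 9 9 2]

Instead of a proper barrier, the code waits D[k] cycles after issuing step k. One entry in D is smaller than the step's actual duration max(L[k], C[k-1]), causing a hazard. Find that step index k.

[0] required=L[0]=8=8 vs D=8 ok
[1] required=max(L[1]=8,C[0]=4)=8 vs D=8 ok
[2] required=max(L[2]=5,C[1]=3)=5 vs D=5 ok
[3] required=max(L[3]=5,C[2]=4)=5 vs D=5 ok
[4] required=max(L[4]=3,C[3]=7)=7 vs D=4 SHORT
[5] required=max(L[5]=6,C[4]=9)=9 vs D=9 ok
[6] required=max(L[6]=9,C[5]=4)=9 vs D=9 ok
[7] required=C[6]=2=2 vs D=2 ok

hazard at step 4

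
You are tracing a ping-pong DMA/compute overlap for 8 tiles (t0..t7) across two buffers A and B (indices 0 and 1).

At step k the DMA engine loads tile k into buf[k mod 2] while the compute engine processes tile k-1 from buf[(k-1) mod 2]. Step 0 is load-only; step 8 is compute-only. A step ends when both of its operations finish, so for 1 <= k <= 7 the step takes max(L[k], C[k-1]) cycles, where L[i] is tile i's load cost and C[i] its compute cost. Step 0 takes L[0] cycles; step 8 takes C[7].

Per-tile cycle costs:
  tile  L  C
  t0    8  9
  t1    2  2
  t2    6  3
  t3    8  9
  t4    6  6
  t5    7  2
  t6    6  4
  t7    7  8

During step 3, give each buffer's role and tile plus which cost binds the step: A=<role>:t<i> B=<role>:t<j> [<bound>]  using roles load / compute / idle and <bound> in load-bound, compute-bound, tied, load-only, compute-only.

step 3: A=compute:t2 B=load:t3 [load-bound]

[0] DMA t0→A (8c) ∥ CU idle ⇒ 8c, clock 8
[1] DMA t1→B (2c) ∥ CU A:t0 (9c) ⇒ 9c, clock 17
[2] DMA t2→A (6c) ∥ CU B:t1 (2c) ⇒ 6c, clock 23
[3] DMA t3→B (8c) ∥ CU A:t2 (3c) ⇒ 8c, clock 31
[4] DMA t4→A (6c) ∥ CU B:t3 (9c) ⇒ 9c, clock 40
[5] DMA t5→B (7c) ∥ CU A:t4 (6c) ⇒ 7c, clock 47
[6] DMA t6→A (6c) ∥ CU B:t5 (2c) ⇒ 6c, clock 53
[7] DMA t7→B (7c) ∥ CU A:t6 (4c) ⇒ 7c, clock 60
[8] DMA idle ∥ CU B:t7 (8c) ⇒ 8c, clock 68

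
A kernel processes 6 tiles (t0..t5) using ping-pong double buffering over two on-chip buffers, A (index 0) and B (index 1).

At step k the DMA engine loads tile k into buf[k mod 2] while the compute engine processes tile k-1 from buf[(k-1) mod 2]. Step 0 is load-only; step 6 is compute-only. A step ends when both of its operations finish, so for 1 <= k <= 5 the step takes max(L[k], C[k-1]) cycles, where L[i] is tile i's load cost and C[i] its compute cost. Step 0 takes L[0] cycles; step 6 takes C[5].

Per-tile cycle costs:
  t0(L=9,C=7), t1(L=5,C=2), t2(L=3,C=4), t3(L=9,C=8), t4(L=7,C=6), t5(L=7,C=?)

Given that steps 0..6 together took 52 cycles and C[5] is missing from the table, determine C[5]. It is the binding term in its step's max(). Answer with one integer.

step 0 | dur = L[0]=9 = 9
step 1 | dur = max(L[1]=5, C[0]=7) = 7
step 2 | dur = max(L[2]=3, C[1]=2) = 3
step 3 | dur = max(L[3]=9, C[2]=4) = 9
step 4 | dur = max(L[4]=7, C[3]=8) = 8
step 5 | dur = max(L[5]=7, C[4]=6) = 7
step 6 | dur = C[5]=? = C[5]  (unknown; binding)
sum of known step durations = 43
dur[6] = total - known = 52 - 43 = 9
C[5] is the binding max in step 6, so C[5] = dur[6] = 9

C[5] = 9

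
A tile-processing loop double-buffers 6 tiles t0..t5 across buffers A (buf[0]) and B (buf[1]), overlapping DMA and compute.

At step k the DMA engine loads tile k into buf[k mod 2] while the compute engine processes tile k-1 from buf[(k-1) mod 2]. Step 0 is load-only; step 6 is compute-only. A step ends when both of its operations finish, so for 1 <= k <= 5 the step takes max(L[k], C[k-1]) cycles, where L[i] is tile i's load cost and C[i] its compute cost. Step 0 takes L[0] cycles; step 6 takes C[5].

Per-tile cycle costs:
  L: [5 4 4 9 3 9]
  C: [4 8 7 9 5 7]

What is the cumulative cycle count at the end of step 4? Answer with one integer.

end_cycle[4] = 35

  0. 5=5c; end=5; A:t0 B:-
  1. max(4,4)=4c; end=9; A:t0 B:t1
  2. max(4,8)=8c; end=17; A:t2 B:t1
  3. max(9,7)=9c; end=26; A:t2 B:t3
  4. max(3,9)=9c; end=35; A:t4 B:t3
  5. max(9,5)=9c; end=44; A:t4 B:t5
  6. 7=7c; end=51; A:t4 B:t5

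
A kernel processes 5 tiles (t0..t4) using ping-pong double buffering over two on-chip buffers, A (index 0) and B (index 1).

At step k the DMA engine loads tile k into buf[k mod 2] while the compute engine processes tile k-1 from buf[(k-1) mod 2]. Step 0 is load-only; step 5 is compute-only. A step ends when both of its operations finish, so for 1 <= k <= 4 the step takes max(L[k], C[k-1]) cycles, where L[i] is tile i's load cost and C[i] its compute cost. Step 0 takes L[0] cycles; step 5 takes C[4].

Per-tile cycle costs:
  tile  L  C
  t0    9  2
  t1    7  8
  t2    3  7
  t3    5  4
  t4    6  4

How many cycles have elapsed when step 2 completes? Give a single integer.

[0] DMA t0→A (9c) ∥ CU idle ⇒ 9c, clock 9
[1] DMA t1→B (7c) ∥ CU A:t0 (2c) ⇒ 7c, clock 16
[2] DMA t2→A (3c) ∥ CU B:t1 (8c) ⇒ 8c, clock 24
[3] DMA t3→B (5c) ∥ CU A:t2 (7c) ⇒ 7c, clock 31
[4] DMA t4→A (6c) ∥ CU B:t3 (4c) ⇒ 6c, clock 37
[5] DMA idle ∥ CU A:t4 (4c) ⇒ 4c, clock 41

end_cycle[2] = 24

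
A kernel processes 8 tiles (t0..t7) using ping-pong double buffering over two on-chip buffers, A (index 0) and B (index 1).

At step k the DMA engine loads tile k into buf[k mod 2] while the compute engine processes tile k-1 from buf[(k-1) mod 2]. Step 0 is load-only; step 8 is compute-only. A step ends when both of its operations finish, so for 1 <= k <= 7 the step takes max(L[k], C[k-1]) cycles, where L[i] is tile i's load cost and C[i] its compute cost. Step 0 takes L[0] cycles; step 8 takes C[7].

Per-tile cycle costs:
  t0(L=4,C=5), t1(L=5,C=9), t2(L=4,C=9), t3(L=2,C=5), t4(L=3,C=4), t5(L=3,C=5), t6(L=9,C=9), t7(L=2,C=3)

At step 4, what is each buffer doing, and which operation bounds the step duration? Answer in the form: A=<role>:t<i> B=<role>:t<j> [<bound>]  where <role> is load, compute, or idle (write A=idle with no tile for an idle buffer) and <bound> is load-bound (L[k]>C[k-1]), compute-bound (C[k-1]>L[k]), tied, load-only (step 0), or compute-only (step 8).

[0] DMA t0→A (4c) ∥ CU idle ⇒ 4c, clock 4
[1] DMA t1→B (5c) ∥ CU A:t0 (5c) ⇒ 5c, clock 9
[2] DMA t2→A (4c) ∥ CU B:t1 (9c) ⇒ 9c, clock 18
[3] DMA t3→B (2c) ∥ CU A:t2 (9c) ⇒ 9c, clock 27
[4] DMA t4→A (3c) ∥ CU B:t3 (5c) ⇒ 5c, clock 32
[5] DMA t5→B (3c) ∥ CU A:t4 (4c) ⇒ 4c, clock 36
[6] DMA t6→A (9c) ∥ CU B:t5 (5c) ⇒ 9c, clock 45
[7] DMA t7→B (2c) ∥ CU A:t6 (9c) ⇒ 9c, clock 54
[8] DMA idle ∥ CU B:t7 (3c) ⇒ 3c, clock 57

step 4: A=load:t4 B=compute:t3 [compute-bound]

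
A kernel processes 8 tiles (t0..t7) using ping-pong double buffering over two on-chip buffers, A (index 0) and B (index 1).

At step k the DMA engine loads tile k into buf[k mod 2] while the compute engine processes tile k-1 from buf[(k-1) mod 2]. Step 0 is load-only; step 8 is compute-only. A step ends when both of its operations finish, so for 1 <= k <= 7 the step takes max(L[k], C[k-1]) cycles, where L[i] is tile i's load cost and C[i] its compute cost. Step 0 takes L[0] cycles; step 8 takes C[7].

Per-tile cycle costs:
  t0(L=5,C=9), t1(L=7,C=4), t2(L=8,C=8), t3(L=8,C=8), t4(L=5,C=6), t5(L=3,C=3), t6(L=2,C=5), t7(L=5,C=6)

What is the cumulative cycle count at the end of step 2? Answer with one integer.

end_cycle[2] = 22

[0] DMA t0→A (5c) ∥ CU idle ⇒ 5c, clock 5
[1] DMA t1→B (7c) ∥ CU A:t0 (9c) ⇒ 9c, clock 14
[2] DMA t2→A (8c) ∥ CU B:t1 (4c) ⇒ 8c, clock 22
[3] DMA t3→B (8c) ∥ CU A:t2 (8c) ⇒ 8c, clock 30
[4] DMA t4→A (5c) ∥ CU B:t3 (8c) ⇒ 8c, clock 38
[5] DMA t5→B (3c) ∥ CU A:t4 (6c) ⇒ 6c, clock 44
[6] DMA t6→A (2c) ∥ CU B:t5 (3c) ⇒ 3c, clock 47
[7] DMA t7→B (5c) ∥ CU A:t6 (5c) ⇒ 5c, clock 52
[8] DMA idle ∥ CU B:t7 (6c) ⇒ 6c, clock 58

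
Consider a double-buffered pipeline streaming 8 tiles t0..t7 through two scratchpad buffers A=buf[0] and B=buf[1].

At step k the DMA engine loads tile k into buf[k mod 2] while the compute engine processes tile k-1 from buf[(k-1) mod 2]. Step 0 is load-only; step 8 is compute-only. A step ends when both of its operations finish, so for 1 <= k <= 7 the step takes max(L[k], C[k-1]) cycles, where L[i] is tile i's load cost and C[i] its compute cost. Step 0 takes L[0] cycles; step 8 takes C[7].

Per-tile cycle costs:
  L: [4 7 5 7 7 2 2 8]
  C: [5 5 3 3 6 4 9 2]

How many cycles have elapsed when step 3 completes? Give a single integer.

k=0 load=t0/4c comp=- wait=4 total=4
k=1 load=t1/7c comp=t0/5c wait=7 total=11
k=2 load=t2/5c comp=t1/5c wait=5 total=16
k=3 load=t3/7c comp=t2/3c wait=7 total=23
k=4 load=t4/7c comp=t3/3c wait=7 total=30
k=5 load=t5/2c comp=t4/6c wait=6 total=36
k=6 load=t6/2c comp=t5/4c wait=4 total=40
k=7 load=t7/8c comp=t6/9c wait=9 total=49
k=8 load=- comp=t7/2c wait=2 total=51

end_cycle[3] = 23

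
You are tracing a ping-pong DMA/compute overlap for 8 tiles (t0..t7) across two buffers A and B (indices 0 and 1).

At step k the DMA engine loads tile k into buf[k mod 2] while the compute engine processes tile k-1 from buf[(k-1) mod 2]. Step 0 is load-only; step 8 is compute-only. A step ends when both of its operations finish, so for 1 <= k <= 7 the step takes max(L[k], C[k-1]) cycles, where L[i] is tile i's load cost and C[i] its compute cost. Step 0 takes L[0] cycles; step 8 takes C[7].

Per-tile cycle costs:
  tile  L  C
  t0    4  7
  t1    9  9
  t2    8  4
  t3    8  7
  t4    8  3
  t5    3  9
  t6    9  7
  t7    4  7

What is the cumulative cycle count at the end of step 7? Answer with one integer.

end_cycle[7] = 57

  0. 4=4c; end=4; A:t0 B:-
  1. max(9,7)=9c; end=13; A:t0 B:t1
  2. max(8,9)=9c; end=22; A:t2 B:t1
  3. max(8,4)=8c; end=30; A:t2 B:t3
  4. max(8,7)=8c; end=38; A:t4 B:t3
  5. max(3,3)=3c; end=41; A:t4 B:t5
  6. max(9,9)=9c; end=50; A:t6 B:t5
  7. max(4,7)=7c; end=57; A:t6 B:t7
  8. 7=7c; end=64; A:t6 B:t7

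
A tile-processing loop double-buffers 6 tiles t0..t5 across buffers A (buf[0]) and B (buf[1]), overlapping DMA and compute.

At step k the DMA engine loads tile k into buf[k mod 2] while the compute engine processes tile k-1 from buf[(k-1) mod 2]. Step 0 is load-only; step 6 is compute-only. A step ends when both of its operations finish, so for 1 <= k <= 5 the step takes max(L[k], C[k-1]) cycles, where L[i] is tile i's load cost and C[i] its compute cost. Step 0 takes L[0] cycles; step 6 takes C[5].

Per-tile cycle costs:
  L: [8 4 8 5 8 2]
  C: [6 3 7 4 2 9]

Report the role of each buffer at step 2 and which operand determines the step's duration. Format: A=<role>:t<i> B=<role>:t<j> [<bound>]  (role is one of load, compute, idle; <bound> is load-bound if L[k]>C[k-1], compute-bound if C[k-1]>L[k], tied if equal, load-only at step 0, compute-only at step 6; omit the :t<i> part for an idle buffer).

step 2: A=load:t2 B=compute:t1 [load-bound]

[0] DMA t0→A (8c) ∥ CU idle ⇒ 8c, clock 8
[1] DMA t1→B (4c) ∥ CU A:t0 (6c) ⇒ 6c, clock 14
[2] DMA t2→A (8c) ∥ CU B:t1 (3c) ⇒ 8c, clock 22
[3] DMA t3→B (5c) ∥ CU A:t2 (7c) ⇒ 7c, clock 29
[4] DMA t4→A (8c) ∥ CU B:t3 (4c) ⇒ 8c, clock 37
[5] DMA t5→B (2c) ∥ CU A:t4 (2c) ⇒ 2c, clock 39
[6] DMA idle ∥ CU B:t5 (9c) ⇒ 9c, clock 48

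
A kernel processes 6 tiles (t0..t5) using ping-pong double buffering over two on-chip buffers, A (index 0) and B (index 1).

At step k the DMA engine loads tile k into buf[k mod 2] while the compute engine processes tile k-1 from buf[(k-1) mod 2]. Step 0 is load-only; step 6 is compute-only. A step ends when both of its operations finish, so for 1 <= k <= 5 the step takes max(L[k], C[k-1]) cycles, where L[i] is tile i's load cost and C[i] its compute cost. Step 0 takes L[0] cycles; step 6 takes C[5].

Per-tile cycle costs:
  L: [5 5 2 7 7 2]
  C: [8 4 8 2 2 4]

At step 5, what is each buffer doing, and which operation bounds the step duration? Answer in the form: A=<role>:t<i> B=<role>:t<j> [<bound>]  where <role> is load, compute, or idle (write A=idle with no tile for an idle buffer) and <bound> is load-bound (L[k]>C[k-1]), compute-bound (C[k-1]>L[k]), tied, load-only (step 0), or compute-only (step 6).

[0] DMA t0→A (5c) ∥ CU idle ⇒ 5c, clock 5
[1] DMA t1→B (5c) ∥ CU A:t0 (8c) ⇒ 8c, clock 13
[2] DMA t2→A (2c) ∥ CU B:t1 (4c) ⇒ 4c, clock 17
[3] DMA t3→B (7c) ∥ CU A:t2 (8c) ⇒ 8c, clock 25
[4] DMA t4→A (7c) ∥ CU B:t3 (2c) ⇒ 7c, clock 32
[5] DMA t5→B (2c) ∥ CU A:t4 (2c) ⇒ 2c, clock 34
[6] DMA idle ∥ CU B:t5 (4c) ⇒ 4c, clock 38

step 5: A=compute:t4 B=load:t5 [tied]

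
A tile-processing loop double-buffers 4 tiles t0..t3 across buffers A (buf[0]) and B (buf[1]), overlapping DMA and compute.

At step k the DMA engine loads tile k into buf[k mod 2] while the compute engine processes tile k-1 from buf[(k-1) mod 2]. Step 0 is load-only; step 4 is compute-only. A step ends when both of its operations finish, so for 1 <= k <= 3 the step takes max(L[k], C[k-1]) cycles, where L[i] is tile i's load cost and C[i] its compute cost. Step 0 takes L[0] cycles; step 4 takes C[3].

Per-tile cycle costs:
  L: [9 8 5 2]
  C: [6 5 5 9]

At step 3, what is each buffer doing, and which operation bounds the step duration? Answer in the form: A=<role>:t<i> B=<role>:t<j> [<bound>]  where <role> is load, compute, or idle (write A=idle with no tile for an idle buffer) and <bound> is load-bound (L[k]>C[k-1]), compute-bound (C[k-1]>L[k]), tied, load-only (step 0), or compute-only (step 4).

step 0: L[0]=9 → dur=9, Σ=9 | A=load:t0 B=idle [load-only]
step 1: L[1]=8 C[0]=6 → dur=8, Σ=17 | A=compute:t0 B=load:t1 [load-bound]
step 2: L[2]=5 C[1]=5 → dur=5, Σ=22 | A=load:t2 B=compute:t1 [tied]
step 3: L[3]=2 C[2]=5 → dur=5, Σ=27 | A=compute:t2 B=load:t3 [compute-bound]
step 4: C[3]=9 → dur=9, Σ=36 | A=idle B=compute:t3 [compute-only]

step 3: A=compute:t2 B=load:t3 [compute-bound]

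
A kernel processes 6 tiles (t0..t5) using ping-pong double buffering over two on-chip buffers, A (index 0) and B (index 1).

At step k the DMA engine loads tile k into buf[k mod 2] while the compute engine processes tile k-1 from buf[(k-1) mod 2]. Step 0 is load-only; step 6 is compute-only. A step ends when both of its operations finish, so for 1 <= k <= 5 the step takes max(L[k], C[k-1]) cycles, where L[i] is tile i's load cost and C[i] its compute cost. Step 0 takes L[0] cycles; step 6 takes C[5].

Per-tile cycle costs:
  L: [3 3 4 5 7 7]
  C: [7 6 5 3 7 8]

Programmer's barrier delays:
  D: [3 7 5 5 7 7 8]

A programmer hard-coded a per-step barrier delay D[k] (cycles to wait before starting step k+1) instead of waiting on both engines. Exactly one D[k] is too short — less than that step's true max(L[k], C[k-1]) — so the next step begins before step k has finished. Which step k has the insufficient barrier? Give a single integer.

[0] required=L[0]=3=3 vs D=3 ok
[1] required=max(L[1]=3,C[0]=7)=7 vs D=7 ok
[2] required=max(L[2]=4,C[1]=6)=6 vs D=5 SHORT
[3] required=max(L[3]=5,C[2]=5)=5 vs D=5 ok
[4] required=max(L[4]=7,C[3]=3)=7 vs D=7 ok
[5] required=max(L[5]=7,C[4]=7)=7 vs D=7 ok
[6] required=C[5]=8=8 vs D=8 ok

hazard at step 2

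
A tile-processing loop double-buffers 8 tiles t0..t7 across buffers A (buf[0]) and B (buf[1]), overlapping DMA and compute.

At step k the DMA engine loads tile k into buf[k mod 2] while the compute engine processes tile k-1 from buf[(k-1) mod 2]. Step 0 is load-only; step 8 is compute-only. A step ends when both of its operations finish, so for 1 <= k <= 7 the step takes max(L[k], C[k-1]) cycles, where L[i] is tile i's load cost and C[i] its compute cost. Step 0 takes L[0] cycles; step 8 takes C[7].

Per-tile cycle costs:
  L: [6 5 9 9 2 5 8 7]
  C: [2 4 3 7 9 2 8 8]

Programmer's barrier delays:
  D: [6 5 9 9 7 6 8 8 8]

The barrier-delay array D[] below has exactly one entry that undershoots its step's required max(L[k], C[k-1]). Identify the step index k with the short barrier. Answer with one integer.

hazard at step 5

k=0 barrier L[0]=6→6c, D[0]=6 ok
k=1 barrier max(L[1]=5,C[0]=2)→5c, D[1]=5 ok
k=2 barrier max(L[2]=9,C[1]=4)→9c, D[2]=9 ok
k=3 barrier max(L[3]=9,C[2]=3)→9c, D[3]=9 ok
k=4 barrier max(L[4]=2,C[3]=7)→7c, D[4]=7 ok
k=5 barrier max(L[5]=5,C[4]=9)→9c, D[5]=6 SHORT
k=6 barrier max(L[6]=8,C[5]=2)→8c, D[6]=8 ok
k=7 barrier max(L[7]=7,C[6]=8)→8c, D[7]=8 ok
k=8 barrier C[7]=8→8c, D[8]=8 ok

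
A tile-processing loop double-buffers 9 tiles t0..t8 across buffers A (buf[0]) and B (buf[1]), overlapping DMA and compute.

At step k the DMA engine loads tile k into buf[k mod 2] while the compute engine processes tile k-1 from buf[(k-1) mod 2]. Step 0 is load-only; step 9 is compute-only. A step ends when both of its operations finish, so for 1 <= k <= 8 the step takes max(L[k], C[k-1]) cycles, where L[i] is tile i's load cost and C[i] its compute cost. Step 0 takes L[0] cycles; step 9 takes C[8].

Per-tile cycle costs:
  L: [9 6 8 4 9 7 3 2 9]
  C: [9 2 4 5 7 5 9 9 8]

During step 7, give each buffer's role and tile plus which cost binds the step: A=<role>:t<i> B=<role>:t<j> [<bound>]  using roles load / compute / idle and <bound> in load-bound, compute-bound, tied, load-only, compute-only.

step 7: A=compute:t6 B=load:t7 [compute-bound]

k=0 load=t0/9c comp=- wait=9 total=9
k=1 load=t1/6c comp=t0/9c wait=9 total=18
k=2 load=t2/8c comp=t1/2c wait=8 total=26
k=3 load=t3/4c comp=t2/4c wait=4 total=30
k=4 load=t4/9c comp=t3/5c wait=9 total=39
k=5 load=t5/7c comp=t4/7c wait=7 total=46
k=6 load=t6/3c comp=t5/5c wait=5 total=51
k=7 load=t7/2c comp=t6/9c wait=9 total=60
k=8 load=t8/9c comp=t7/9c wait=9 total=69
k=9 load=- comp=t8/8c wait=8 total=77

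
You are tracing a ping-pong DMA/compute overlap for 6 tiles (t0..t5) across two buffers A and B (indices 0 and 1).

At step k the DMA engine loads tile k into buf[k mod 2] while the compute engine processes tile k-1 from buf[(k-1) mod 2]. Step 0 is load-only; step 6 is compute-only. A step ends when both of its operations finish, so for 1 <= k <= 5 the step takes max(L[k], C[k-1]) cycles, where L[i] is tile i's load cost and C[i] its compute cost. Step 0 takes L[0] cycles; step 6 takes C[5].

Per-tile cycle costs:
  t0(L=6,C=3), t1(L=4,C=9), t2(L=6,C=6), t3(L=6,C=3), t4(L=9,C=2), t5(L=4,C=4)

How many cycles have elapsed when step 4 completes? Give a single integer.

end_cycle[4] = 34

step 0: L[0]=6 → dur=6, Σ=6 | A=load:t0 B=idle [load-only]
step 1: L[1]=4 C[0]=3 → dur=4, Σ=10 | A=compute:t0 B=load:t1 [load-bound]
step 2: L[2]=6 C[1]=9 → dur=9, Σ=19 | A=load:t2 B=compute:t1 [compute-bound]
step 3: L[3]=6 C[2]=6 → dur=6, Σ=25 | A=compute:t2 B=load:t3 [tied]
step 4: L[4]=9 C[3]=3 → dur=9, Σ=34 | A=load:t4 B=compute:t3 [load-bound]
step 5: L[5]=4 C[4]=2 → dur=4, Σ=38 | A=compute:t4 B=load:t5 [load-bound]
step 6: C[5]=4 → dur=4, Σ=42 | A=idle B=compute:t5 [compute-only]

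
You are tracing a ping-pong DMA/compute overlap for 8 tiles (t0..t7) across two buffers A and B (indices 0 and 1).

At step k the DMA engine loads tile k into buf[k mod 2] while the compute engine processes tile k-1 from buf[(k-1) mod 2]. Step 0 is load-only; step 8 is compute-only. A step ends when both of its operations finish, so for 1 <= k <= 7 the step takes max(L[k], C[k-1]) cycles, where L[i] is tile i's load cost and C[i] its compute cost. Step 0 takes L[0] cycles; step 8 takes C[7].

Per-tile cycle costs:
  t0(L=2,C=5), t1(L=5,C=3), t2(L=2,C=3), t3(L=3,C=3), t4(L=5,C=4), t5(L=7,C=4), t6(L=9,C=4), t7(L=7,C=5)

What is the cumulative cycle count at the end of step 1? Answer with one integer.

end_cycle[1] = 7

step 0: L[0]=2 → dur=2, Σ=2 | A=load:t0 B=idle [load-only]
step 1: L[1]=5 C[0]=5 → dur=5, Σ=7 | A=compute:t0 B=load:t1 [tied]
step 2: L[2]=2 C[1]=3 → dur=3, Σ=10 | A=load:t2 B=compute:t1 [compute-bound]
step 3: L[3]=3 C[2]=3 → dur=3, Σ=13 | A=compute:t2 B=load:t3 [tied]
step 4: L[4]=5 C[3]=3 → dur=5, Σ=18 | A=load:t4 B=compute:t3 [load-bound]
step 5: L[5]=7 C[4]=4 → dur=7, Σ=25 | A=compute:t4 B=load:t5 [load-bound]
step 6: L[6]=9 C[5]=4 → dur=9, Σ=34 | A=load:t6 B=compute:t5 [load-bound]
step 7: L[7]=7 C[6]=4 → dur=7, Σ=41 | A=compute:t6 B=load:t7 [load-bound]
step 8: C[7]=5 → dur=5, Σ=46 | A=idle B=compute:t7 [compute-only]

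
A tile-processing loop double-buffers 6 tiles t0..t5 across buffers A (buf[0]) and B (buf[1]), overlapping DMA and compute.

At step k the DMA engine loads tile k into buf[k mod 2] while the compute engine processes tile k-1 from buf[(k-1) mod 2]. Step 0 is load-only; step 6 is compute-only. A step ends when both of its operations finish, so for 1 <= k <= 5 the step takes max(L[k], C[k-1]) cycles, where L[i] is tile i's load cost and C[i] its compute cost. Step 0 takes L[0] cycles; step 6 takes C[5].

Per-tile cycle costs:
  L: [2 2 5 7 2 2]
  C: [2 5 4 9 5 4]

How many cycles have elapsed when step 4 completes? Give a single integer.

[0] DMA t0→A (2c) ∥ CU idle ⇒ 2c, clock 2
[1] DMA t1→B (2c) ∥ CU A:t0 (2c) ⇒ 2c, clock 4
[2] DMA t2→A (5c) ∥ CU B:t1 (5c) ⇒ 5c, clock 9
[3] DMA t3→B (7c) ∥ CU A:t2 (4c) ⇒ 7c, clock 16
[4] DMA t4→A (2c) ∥ CU B:t3 (9c) ⇒ 9c, clock 25
[5] DMA t5→B (2c) ∥ CU A:t4 (5c) ⇒ 5c, clock 30
[6] DMA idle ∥ CU B:t5 (4c) ⇒ 4c, clock 34

end_cycle[4] = 25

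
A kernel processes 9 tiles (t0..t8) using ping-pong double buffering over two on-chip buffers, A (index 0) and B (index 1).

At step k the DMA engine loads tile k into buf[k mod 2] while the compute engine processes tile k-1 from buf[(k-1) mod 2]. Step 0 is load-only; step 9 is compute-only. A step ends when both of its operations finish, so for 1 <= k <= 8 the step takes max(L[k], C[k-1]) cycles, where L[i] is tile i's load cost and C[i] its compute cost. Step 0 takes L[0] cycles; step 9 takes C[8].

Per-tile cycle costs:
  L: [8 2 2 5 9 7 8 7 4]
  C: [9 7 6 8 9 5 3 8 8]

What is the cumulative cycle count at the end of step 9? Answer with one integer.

[0] DMA t0→A (8c) ∥ CU idle ⇒ 8c, clock 8
[1] DMA t1→B (2c) ∥ CU A:t0 (9c) ⇒ 9c, clock 17
[2] DMA t2→A (2c) ∥ CU B:t1 (7c) ⇒ 7c, clock 24
[3] DMA t3→B (5c) ∥ CU A:t2 (6c) ⇒ 6c, clock 30
[4] DMA t4→A (9c) ∥ CU B:t3 (8c) ⇒ 9c, clock 39
[5] DMA t5→B (7c) ∥ CU A:t4 (9c) ⇒ 9c, clock 48
[6] DMA t6→A (8c) ∥ CU B:t5 (5c) ⇒ 8c, clock 56
[7] DMA t7→B (7c) ∥ CU A:t6 (3c) ⇒ 7c, clock 63
[8] DMA t8→A (4c) ∥ CU B:t7 (8c) ⇒ 8c, clock 71
[9] DMA idle ∥ CU A:t8 (8c) ⇒ 8c, clock 79

end_cycle[9] = 79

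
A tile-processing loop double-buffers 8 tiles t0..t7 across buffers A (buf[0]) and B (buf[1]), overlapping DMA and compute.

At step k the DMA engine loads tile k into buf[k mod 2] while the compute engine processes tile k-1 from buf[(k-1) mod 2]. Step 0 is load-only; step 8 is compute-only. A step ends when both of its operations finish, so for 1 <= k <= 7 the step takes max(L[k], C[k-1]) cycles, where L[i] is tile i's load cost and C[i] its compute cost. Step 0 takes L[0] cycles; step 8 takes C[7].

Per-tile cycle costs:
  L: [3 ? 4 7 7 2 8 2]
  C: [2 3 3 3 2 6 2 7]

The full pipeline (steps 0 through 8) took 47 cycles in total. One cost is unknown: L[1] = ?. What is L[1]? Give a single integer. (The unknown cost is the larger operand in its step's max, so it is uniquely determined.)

step 0 = dur = L[0]=3 = 3
step 1 = dur = max(L[1]=?, C[0]=2) = L[1]  (unknown; binding)
step 2 = dur = max(L[2]=4, C[1]=3) = 4
step 3 = dur = max(L[3]=7, C[2]=3) = 7
step 4 = dur = max(L[4]=7, C[3]=3) = 7
step 5 = dur = max(L[5]=2, C[4]=2) = 2
step 6 = dur = max(L[6]=8, C[5]=6) = 8
step 7 = dur = max(L[7]=2, C[6]=2) = 2
step 8 = dur = C[7]=7 = 7
sum of known step durations = 40
dur[1] = total - known = 47 - 40 = 7
L[1] is the binding max in step 1, so L[1] = dur[1] = 7

L[1] = 7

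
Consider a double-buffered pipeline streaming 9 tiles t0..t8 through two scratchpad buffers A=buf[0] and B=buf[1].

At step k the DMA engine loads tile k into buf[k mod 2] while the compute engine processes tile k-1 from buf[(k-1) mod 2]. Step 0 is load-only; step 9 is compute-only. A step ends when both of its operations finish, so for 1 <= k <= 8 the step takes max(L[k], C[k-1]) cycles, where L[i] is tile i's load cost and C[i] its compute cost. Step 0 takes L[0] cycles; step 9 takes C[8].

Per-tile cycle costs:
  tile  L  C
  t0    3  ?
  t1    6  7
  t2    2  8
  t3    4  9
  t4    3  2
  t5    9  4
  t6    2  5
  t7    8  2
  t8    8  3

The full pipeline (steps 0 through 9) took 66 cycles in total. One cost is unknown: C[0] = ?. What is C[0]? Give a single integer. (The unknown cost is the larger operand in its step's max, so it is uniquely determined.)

C[0] = 7

step 0 → dur = L[0]=3 = 3
step 1 → dur = max(L[1]=6, C[0]=?) = C[0]  (unknown; binding)
step 2 → dur = max(L[2]=2, C[1]=7) = 7
step 3 → dur = max(L[3]=4, C[2]=8) = 8
step 4 → dur = max(L[4]=3, C[3]=9) = 9
step 5 → dur = max(L[5]=9, C[4]=2) = 9
step 6 → dur = max(L[6]=2, C[5]=4) = 4
step 7 → dur = max(L[7]=8, C[6]=5) = 8
step 8 → dur = max(L[8]=8, C[7]=2) = 8
step 9 → dur = C[8]=3 = 3
sum of known step durations = 59
dur[1] = total - known = 66 - 59 = 7
C[0] is the binding max in step 1, so C[0] = dur[1] = 7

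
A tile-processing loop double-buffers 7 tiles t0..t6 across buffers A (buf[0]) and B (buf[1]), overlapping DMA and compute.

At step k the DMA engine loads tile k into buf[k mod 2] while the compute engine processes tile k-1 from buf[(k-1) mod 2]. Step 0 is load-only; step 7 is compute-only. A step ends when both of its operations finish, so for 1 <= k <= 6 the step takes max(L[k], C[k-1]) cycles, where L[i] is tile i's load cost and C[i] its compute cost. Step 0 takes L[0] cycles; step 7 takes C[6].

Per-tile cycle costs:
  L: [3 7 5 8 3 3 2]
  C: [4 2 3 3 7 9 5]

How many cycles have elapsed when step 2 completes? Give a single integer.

step 0: L[0]=3 → dur=3, Σ=3 | A=load:t0 B=idle [load-only]
step 1: L[1]=7 C[0]=4 → dur=7, Σ=10 | A=compute:t0 B=load:t1 [load-bound]
step 2: L[2]=5 C[1]=2 → dur=5, Σ=15 | A=load:t2 B=compute:t1 [load-bound]
step 3: L[3]=8 C[2]=3 → dur=8, Σ=23 | A=compute:t2 B=load:t3 [load-bound]
step 4: L[4]=3 C[3]=3 → dur=3, Σ=26 | A=load:t4 B=compute:t3 [tied]
step 5: L[5]=3 C[4]=7 → dur=7, Σ=33 | A=compute:t4 B=load:t5 [compute-bound]
step 6: L[6]=2 C[5]=9 → dur=9, Σ=42 | A=load:t6 B=compute:t5 [compute-bound]
step 7: C[6]=5 → dur=5, Σ=47 | A=compute:t6 B=idle [compute-only]

end_cycle[2] = 15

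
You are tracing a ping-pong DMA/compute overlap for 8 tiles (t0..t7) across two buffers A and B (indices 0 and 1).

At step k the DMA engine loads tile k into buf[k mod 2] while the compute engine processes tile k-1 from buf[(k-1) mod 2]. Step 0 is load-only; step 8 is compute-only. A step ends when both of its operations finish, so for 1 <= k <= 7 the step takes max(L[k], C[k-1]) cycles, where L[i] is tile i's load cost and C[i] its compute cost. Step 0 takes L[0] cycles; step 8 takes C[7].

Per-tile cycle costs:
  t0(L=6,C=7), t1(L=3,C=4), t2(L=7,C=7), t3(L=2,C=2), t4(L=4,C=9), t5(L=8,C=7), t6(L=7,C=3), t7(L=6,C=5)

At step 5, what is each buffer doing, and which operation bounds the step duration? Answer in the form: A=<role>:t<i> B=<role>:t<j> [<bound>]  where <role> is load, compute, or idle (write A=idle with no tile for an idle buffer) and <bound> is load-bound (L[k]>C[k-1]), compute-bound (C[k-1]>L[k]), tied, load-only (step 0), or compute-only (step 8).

[0] DMA t0→A (6c) ∥ CU idle ⇒ 6c, clock 6
[1] DMA t1→B (3c) ∥ CU A:t0 (7c) ⇒ 7c, clock 13
[2] DMA t2→A (7c) ∥ CU B:t1 (4c) ⇒ 7c, clock 20
[3] DMA t3→B (2c) ∥ CU A:t2 (7c) ⇒ 7c, clock 27
[4] DMA t4→A (4c) ∥ CU B:t3 (2c) ⇒ 4c, clock 31
[5] DMA t5→B (8c) ∥ CU A:t4 (9c) ⇒ 9c, clock 40
[6] DMA t6→A (7c) ∥ CU B:t5 (7c) ⇒ 7c, clock 47
[7] DMA t7→B (6c) ∥ CU A:t6 (3c) ⇒ 6c, clock 53
[8] DMA idle ∥ CU B:t7 (5c) ⇒ 5c, clock 58

step 5: A=compute:t4 B=load:t5 [compute-bound]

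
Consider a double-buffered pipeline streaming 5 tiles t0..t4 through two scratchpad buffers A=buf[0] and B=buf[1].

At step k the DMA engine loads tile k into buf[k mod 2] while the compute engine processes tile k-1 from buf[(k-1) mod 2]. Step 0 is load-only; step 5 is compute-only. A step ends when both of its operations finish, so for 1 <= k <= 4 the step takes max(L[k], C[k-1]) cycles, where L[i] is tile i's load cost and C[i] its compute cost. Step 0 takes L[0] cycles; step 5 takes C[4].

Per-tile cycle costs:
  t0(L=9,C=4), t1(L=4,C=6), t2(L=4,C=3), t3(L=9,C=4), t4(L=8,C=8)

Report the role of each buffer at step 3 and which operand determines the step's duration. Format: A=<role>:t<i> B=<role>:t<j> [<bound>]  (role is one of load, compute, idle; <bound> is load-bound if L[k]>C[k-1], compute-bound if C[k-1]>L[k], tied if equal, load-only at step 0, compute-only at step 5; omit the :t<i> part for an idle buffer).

  0. 9=9c; end=9; A:t0 B:-
  1. max(4,4)=4c; end=13; A:t0 B:t1
  2. max(4,6)=6c; end=19; A:t2 B:t1
  3. max(9,3)=9c; end=28; A:t2 B:t3
  4. max(8,4)=8c; end=36; A:t4 B:t3
  5. 8=8c; end=44; A:t4 B:t3

step 3: A=compute:t2 B=load:t3 [load-bound]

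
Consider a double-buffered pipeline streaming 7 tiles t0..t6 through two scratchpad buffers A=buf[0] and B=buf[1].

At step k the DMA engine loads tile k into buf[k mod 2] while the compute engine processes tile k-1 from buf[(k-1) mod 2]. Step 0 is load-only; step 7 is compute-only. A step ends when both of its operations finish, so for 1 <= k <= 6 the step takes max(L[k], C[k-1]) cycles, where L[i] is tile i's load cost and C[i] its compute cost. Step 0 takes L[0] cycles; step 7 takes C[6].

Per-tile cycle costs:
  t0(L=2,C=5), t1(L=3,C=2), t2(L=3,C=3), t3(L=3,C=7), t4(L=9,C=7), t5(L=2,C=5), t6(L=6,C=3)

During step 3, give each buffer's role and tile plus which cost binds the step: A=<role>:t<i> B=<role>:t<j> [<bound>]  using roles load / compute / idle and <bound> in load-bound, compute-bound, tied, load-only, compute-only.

  0. 2=2c; end=2; A:t0 B:-
  1. max(3,5)=5c; end=7; A:t0 B:t1
  2. max(3,2)=3c; end=10; A:t2 B:t1
  3. max(3,3)=3c; end=13; A:t2 B:t3
  4. max(9,7)=9c; end=22; A:t4 B:t3
  5. max(2,7)=7c; end=29; A:t4 B:t5
  6. max(6,5)=6c; end=35; A:t6 B:t5
  7. 3=3c; end=38; A:t6 B:t5

step 3: A=compute:t2 B=load:t3 [tied]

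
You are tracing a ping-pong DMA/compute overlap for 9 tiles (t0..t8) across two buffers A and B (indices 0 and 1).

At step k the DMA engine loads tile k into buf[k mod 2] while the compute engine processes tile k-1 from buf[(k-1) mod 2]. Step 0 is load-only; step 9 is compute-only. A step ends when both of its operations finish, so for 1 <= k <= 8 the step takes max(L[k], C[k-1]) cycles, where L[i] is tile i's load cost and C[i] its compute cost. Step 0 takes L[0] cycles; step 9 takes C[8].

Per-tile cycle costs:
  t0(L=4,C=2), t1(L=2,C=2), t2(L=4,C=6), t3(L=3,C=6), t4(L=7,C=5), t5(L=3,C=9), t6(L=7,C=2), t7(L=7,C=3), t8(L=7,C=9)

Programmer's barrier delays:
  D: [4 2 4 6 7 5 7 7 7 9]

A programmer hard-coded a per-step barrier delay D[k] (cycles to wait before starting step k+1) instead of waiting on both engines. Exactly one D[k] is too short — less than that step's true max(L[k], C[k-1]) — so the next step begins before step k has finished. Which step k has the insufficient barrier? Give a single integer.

k=0 barrier L[0]=4→4c, D[0]=4 ok
k=1 barrier max(L[1]=2,C[0]=2)→2c, D[1]=2 ok
k=2 barrier max(L[2]=4,C[1]=2)→4c, D[2]=4 ok
k=3 barrier max(L[3]=3,C[2]=6)→6c, D[3]=6 ok
k=4 barrier max(L[4]=7,C[3]=6)→7c, D[4]=7 ok
k=5 barrier max(L[5]=3,C[4]=5)→5c, D[5]=5 ok
k=6 barrier max(L[6]=7,C[5]=9)→9c, D[6]=7 SHORT
k=7 barrier max(L[7]=7,C[6]=2)→7c, D[7]=7 ok
k=8 barrier max(L[8]=7,C[7]=3)→7c, D[8]=7 ok
k=9 barrier C[8]=9→9c, D[9]=9 ok

hazard at step 6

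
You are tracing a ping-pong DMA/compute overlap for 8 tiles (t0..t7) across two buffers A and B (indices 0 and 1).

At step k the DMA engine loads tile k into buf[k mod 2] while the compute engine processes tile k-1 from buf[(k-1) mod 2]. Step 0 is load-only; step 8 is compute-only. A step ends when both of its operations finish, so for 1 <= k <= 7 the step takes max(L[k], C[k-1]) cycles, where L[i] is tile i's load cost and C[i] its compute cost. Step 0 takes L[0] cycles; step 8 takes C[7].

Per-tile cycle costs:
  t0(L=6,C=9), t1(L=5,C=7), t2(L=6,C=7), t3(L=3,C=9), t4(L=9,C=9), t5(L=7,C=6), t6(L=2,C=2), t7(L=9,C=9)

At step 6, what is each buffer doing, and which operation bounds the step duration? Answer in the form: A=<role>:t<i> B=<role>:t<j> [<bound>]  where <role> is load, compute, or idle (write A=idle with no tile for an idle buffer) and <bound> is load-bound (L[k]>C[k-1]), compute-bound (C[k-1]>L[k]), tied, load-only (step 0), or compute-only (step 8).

step 6: A=load:t6 B=compute:t5 [compute-bound]

step 0: L[0]=6 → dur=6, Σ=6 | A=load:t0 B=idle [load-only]
step 1: L[1]=5 C[0]=9 → dur=9, Σ=15 | A=compute:t0 B=load:t1 [compute-bound]
step 2: L[2]=6 C[1]=7 → dur=7, Σ=22 | A=load:t2 B=compute:t1 [compute-bound]
step 3: L[3]=3 C[2]=7 → dur=7, Σ=29 | A=compute:t2 B=load:t3 [compute-bound]
step 4: L[4]=9 C[3]=9 → dur=9, Σ=38 | A=load:t4 B=compute:t3 [tied]
step 5: L[5]=7 C[4]=9 → dur=9, Σ=47 | A=compute:t4 B=load:t5 [compute-bound]
step 6: L[6]=2 C[5]=6 → dur=6, Σ=53 | A=load:t6 B=compute:t5 [compute-bound]
step 7: L[7]=9 C[6]=2 → dur=9, Σ=62 | A=compute:t6 B=load:t7 [load-bound]
step 8: C[7]=9 → dur=9, Σ=71 | A=idle B=compute:t7 [compute-only]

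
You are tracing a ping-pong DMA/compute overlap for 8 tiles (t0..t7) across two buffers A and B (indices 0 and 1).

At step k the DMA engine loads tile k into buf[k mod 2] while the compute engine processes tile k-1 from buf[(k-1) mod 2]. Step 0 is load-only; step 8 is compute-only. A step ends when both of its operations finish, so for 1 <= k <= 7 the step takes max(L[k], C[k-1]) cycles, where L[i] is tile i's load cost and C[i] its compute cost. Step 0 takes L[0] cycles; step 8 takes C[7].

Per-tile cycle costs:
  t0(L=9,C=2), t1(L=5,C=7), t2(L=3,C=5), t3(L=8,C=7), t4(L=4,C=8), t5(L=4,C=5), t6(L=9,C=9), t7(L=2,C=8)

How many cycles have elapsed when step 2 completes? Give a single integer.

end_cycle[2] = 21

[0] DMA t0→A (9c) ∥ CU idle ⇒ 9c, clock 9
[1] DMA t1→B (5c) ∥ CU A:t0 (2c) ⇒ 5c, clock 14
[2] DMA t2→A (3c) ∥ CU B:t1 (7c) ⇒ 7c, clock 21
[3] DMA t3→B (8c) ∥ CU A:t2 (5c) ⇒ 8c, clock 29
[4] DMA t4→A (4c) ∥ CU B:t3 (7c) ⇒ 7c, clock 36
[5] DMA t5→B (4c) ∥ CU A:t4 (8c) ⇒ 8c, clock 44
[6] DMA t6→A (9c) ∥ CU B:t5 (5c) ⇒ 9c, clock 53
[7] DMA t7→B (2c) ∥ CU A:t6 (9c) ⇒ 9c, clock 62
[8] DMA idle ∥ CU B:t7 (8c) ⇒ 8c, clock 70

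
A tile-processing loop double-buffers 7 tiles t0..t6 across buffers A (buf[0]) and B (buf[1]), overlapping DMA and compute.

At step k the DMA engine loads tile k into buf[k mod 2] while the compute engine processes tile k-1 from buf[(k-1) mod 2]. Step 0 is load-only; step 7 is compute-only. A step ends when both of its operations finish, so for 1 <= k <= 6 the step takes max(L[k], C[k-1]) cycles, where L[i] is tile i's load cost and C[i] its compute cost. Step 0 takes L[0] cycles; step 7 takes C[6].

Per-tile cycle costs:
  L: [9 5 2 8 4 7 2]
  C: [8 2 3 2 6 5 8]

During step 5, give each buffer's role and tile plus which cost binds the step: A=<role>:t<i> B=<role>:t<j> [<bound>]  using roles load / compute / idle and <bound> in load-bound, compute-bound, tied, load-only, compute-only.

k=0 load=t0/9c comp=- wait=9 total=9
k=1 load=t1/5c comp=t0/8c wait=8 total=17
k=2 load=t2/2c comp=t1/2c wait=2 total=19
k=3 load=t3/8c comp=t2/3c wait=8 total=27
k=4 load=t4/4c comp=t3/2c wait=4 total=31
k=5 load=t5/7c comp=t4/6c wait=7 total=38
k=6 load=t6/2c comp=t5/5c wait=5 total=43
k=7 load=- comp=t6/8c wait=8 total=51

step 5: A=compute:t4 B=load:t5 [load-bound]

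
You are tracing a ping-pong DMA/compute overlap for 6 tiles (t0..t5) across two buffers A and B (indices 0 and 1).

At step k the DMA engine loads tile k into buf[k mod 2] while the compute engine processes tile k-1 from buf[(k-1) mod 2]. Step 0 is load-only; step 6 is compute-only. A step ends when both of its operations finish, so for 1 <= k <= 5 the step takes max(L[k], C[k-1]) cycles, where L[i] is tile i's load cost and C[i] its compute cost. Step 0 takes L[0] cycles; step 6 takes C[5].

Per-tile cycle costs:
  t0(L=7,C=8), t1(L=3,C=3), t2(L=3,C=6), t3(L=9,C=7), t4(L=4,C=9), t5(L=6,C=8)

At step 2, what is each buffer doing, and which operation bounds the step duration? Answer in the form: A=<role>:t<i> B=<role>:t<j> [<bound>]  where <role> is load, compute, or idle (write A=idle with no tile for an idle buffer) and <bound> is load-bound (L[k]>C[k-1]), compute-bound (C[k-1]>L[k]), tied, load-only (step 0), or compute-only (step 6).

  0. 7=7c; end=7; A:t0 B:-
  1. max(3,8)=8c; end=15; A:t0 B:t1
  2. max(3,3)=3c; end=18; A:t2 B:t1
  3. max(9,6)=9c; end=27; A:t2 B:t3
  4. max(4,7)=7c; end=34; A:t4 B:t3
  5. max(6,9)=9c; end=43; A:t4 B:t5
  6. 8=8c; end=51; A:t4 B:t5

step 2: A=load:t2 B=compute:t1 [tied]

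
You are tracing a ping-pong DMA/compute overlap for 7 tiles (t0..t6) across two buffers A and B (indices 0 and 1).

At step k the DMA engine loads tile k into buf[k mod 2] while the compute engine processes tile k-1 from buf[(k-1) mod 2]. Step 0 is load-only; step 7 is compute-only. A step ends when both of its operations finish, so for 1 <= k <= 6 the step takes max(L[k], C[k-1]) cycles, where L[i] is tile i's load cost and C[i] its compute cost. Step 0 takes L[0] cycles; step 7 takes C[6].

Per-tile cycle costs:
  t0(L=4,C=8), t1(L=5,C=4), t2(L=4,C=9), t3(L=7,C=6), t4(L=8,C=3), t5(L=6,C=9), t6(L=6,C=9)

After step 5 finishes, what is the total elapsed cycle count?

  0. 4=4c; end=4; A:t0 B:-
  1. max(5,8)=8c; end=12; A:t0 B:t1
  2. max(4,4)=4c; end=16; A:t2 B:t1
  3. max(7,9)=9c; end=25; A:t2 B:t3
  4. max(8,6)=8c; end=33; A:t4 B:t3
  5. max(6,3)=6c; end=39; A:t4 B:t5
  6. max(6,9)=9c; end=48; A:t6 B:t5
  7. 9=9c; end=57; A:t6 B:t5

end_cycle[5] = 39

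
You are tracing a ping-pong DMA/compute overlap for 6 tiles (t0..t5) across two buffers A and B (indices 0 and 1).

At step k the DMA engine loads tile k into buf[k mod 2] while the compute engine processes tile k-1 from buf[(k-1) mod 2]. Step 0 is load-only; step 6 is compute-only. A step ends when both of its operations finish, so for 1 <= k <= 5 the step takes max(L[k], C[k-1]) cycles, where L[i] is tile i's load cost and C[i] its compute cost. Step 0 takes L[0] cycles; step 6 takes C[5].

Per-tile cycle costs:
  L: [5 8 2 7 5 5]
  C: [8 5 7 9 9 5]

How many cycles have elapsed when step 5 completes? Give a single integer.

end_cycle[5] = 43

k=0 load=t0/5c comp=- wait=5 total=5
k=1 load=t1/8c comp=t0/8c wait=8 total=13
k=2 load=t2/2c comp=t1/5c wait=5 total=18
k=3 load=t3/7c comp=t2/7c wait=7 total=25
k=4 load=t4/5c comp=t3/9c wait=9 total=34
k=5 load=t5/5c comp=t4/9c wait=9 total=43
k=6 load=- comp=t5/5c wait=5 total=48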